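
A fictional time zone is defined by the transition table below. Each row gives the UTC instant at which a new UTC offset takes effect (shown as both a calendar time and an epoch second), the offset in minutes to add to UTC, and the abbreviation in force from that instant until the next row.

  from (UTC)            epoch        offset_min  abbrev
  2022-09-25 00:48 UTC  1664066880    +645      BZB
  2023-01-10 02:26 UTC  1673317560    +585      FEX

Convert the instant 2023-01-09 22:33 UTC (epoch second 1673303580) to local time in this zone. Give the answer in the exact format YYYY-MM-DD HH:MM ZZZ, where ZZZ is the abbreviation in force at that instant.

Query: 2023-01-09 22:33 UTC
Rule 1/2 (BZB, +10:45): 2022-09-25 00:48 UTC ≤ query < 2023-01-10 02:26 UTC
22·60 + 33 + 645 = 1998 min
1998 = 1·1440 + 558; 558 = 9·60 + 18 → 09:18, 2023-01-09 + 1 day = 2023-01-10
→ 2023-01-10 09:18 BZB

2023-01-10 09:18 BZB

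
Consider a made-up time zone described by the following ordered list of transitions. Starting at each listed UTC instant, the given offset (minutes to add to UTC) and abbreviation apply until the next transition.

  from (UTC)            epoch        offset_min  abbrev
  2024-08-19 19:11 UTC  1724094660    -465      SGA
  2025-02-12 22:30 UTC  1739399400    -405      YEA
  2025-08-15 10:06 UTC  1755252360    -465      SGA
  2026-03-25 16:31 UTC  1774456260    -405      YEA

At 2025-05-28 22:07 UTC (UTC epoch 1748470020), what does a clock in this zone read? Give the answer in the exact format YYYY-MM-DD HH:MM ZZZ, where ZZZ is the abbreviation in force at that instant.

Query: 2025-05-28 22:07 UTC
Rule 2/4 (YEA, -06:45): 2025-02-12 22:30 UTC ≤ query < 2025-08-15 10:06 UTC
22·60 + 7 - 405 = 922 min
922 = 0·1440 + 922; 922 = 15·60 + 22 → 15:22, same day
→ 2025-05-28 15:22 YEA

2025-05-28 15:22 YEA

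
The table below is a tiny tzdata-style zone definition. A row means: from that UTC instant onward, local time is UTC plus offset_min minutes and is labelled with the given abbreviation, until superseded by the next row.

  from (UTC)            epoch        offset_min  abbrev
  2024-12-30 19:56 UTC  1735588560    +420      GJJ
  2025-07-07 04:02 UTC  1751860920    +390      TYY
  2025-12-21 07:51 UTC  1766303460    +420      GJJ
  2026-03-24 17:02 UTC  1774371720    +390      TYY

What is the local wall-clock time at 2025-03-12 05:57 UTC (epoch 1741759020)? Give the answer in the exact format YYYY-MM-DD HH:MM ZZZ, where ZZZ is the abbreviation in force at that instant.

Query: 2025-03-12 05:57 UTC
Rule 1/4 (GJJ, +07:00): 2024-12-30 19:56 UTC ≤ query < 2025-07-07 04:02 UTC
5·60 + 57 + 420 = 777 min
777 = 0·1440 + 777; 777 = 12·60 + 57 → 12:57, same day
→ 2025-03-12 12:57 GJJ

2025-03-12 12:57 GJJ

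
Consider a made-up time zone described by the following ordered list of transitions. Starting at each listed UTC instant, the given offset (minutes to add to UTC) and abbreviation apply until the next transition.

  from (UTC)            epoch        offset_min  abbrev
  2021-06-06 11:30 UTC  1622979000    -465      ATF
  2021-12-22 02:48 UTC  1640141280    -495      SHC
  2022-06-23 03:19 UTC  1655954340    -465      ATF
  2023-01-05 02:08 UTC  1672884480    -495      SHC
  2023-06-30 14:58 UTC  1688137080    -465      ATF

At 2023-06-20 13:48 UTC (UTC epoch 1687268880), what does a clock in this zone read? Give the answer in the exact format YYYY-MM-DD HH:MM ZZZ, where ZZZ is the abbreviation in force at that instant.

Query: 2023-06-20 13:48 UTC
Rule 4/5 (SHC, -08:15): 2023-01-05 02:08 UTC ≤ query < 2023-06-30 14:58 UTC
13·60 + 48 - 495 = 333 min
333 = 0·1440 + 333; 333 = 5·60 + 33 → 05:33, same day
→ 2023-06-20 05:33 SHC

2023-06-20 05:33 SHC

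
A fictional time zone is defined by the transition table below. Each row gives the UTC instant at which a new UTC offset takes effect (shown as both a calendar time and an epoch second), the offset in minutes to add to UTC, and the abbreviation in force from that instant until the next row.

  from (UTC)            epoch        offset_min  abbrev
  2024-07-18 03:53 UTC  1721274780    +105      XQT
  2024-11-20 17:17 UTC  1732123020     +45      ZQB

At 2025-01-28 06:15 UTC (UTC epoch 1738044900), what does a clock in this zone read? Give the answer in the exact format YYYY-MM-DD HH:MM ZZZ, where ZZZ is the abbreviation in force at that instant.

Query: 2025-01-28 06:15 UTC
Rule 2/2 (ZQB, +00:45): 2024-11-20 17:17 UTC ≤ query < +∞
6·60 + 15 + 45 = 420 min
420 = 0·1440 + 420; 420 = 7·60 + 0 → 07:00, same day
→ 2025-01-28 07:00 ZQB

2025-01-28 07:00 ZQB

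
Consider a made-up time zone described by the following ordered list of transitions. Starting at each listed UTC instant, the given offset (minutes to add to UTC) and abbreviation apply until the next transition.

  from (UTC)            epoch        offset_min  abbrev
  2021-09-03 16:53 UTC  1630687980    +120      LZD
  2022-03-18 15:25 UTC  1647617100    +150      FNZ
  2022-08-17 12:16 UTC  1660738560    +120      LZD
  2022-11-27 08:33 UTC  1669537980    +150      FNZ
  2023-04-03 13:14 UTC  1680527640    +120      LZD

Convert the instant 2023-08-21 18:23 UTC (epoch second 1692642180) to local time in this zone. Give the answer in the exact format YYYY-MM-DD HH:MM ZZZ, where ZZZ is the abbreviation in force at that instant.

Query: 2023-08-21 18:23 UTC
Rule 5/5 (LZD, +02:00): 2023-04-03 13:14 UTC ≤ query < +∞
18·60 + 23 + 120 = 1223 min
1223 = 0·1440 + 1223; 1223 = 20·60 + 23 → 20:23, same day
→ 2023-08-21 20:23 LZD

2023-08-21 20:23 LZD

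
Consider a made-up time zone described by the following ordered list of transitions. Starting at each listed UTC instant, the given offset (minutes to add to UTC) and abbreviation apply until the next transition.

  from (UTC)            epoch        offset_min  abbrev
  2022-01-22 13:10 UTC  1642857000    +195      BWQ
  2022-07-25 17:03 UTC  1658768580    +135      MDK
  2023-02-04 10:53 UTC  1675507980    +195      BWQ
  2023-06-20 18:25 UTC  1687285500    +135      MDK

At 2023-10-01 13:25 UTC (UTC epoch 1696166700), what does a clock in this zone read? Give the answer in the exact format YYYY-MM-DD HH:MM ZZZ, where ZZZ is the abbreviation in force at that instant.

Query: 2023-10-01 13:25 UTC
Rule 4/4 (MDK, +02:15): 2023-06-20 18:25 UTC ≤ query < +∞
13·60 + 25 + 135 = 940 min
940 = 0·1440 + 940; 940 = 15·60 + 40 → 15:40, same day
→ 2023-10-01 15:40 MDK

2023-10-01 15:40 MDK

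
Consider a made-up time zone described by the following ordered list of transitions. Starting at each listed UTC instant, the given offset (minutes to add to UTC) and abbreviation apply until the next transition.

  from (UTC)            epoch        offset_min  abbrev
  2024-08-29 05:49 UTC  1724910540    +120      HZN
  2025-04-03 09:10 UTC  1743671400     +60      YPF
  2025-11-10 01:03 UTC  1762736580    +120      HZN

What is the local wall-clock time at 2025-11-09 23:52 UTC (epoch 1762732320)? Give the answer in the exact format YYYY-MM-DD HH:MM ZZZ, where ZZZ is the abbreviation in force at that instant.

Query: 2025-11-09 23:52 UTC
Rule 2/3 (YPF, +01:00): 2025-04-03 09:10 UTC ≤ query < 2025-11-10 01:03 UTC
23·60 + 52 + 60 = 1492 min
1492 = 1·1440 + 52; 52 = 0·60 + 52 → 00:52, 2025-11-09 + 1 day = 2025-11-10
→ 2025-11-10 00:52 YPF

2025-11-10 00:52 YPF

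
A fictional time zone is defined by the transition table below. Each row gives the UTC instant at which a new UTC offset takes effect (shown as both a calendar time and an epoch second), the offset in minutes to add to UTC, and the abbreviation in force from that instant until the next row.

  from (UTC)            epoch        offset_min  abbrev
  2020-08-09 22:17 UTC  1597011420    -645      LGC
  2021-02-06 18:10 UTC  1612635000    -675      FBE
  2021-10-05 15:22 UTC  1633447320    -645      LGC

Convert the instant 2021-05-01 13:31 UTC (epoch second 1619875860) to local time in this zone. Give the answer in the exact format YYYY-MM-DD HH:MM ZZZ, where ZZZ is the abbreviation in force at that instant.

Query: 2021-05-01 13:31 UTC
Rule 2/3 (FBE, -11:15): 2021-02-06 18:10 UTC ≤ query < 2021-10-05 15:22 UTC
13·60 + 31 - 675 = 136 min
136 = 0·1440 + 136; 136 = 2·60 + 16 → 02:16, same day
→ 2021-05-01 02:16 FBE

2021-05-01 02:16 FBE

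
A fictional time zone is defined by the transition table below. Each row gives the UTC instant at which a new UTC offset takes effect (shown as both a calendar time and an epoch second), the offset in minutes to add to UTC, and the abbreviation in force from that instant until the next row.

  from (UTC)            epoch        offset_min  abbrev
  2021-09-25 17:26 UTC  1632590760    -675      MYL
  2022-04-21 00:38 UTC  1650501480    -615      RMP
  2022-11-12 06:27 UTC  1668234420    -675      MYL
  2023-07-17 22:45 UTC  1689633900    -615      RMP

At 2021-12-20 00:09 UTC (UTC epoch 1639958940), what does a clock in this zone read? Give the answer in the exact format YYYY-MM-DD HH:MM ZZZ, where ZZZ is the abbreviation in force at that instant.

2021-12-19 12:54 MYL

Query: 2021-12-20 00:09 UTC
Rule 1/4 (MYL, -11:15): 2021-09-25 17:26 UTC ≤ query < 2022-04-21 00:38 UTC
0·60 + 9 - 675 = -666 min
-666 = -1·1440 + 774; 774 = 12·60 + 54 → 12:54, 2021-12-20 - 1 day = 2021-12-19
→ 2021-12-19 12:54 MYL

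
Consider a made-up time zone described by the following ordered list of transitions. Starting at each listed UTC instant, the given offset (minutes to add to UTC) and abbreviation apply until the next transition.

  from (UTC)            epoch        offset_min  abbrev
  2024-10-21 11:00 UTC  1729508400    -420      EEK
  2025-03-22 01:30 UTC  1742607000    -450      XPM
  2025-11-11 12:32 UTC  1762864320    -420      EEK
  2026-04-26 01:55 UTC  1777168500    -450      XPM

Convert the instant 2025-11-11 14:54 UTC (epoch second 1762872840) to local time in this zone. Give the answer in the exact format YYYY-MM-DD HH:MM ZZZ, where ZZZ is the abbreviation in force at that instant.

Query: 2025-11-11 14:54 UTC
Rule 3/4 (EEK, -07:00): 2025-11-11 12:32 UTC ≤ query < 2026-04-26 01:55 UTC
14·60 + 54 - 420 = 474 min
474 = 0·1440 + 474; 474 = 7·60 + 54 → 07:54, same day
→ 2025-11-11 07:54 EEK

2025-11-11 07:54 EEK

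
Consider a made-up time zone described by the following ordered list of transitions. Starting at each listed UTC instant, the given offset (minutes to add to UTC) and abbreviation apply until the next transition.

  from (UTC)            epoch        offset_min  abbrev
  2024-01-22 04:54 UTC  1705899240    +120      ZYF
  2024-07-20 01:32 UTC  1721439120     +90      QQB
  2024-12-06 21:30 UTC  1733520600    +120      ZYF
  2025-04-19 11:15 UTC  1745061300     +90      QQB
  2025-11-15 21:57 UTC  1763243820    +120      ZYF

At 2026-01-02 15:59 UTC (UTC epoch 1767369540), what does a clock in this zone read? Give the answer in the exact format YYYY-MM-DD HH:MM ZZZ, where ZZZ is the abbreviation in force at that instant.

2026-01-02 17:59 ZYF

Query: 2026-01-02 15:59 UTC
Rule 5/5 (ZYF, +02:00): 2025-11-15 21:57 UTC ≤ query < +∞
15·60 + 59 + 120 = 1079 min
1079 = 0·1440 + 1079; 1079 = 17·60 + 59 → 17:59, same day
→ 2026-01-02 17:59 ZYF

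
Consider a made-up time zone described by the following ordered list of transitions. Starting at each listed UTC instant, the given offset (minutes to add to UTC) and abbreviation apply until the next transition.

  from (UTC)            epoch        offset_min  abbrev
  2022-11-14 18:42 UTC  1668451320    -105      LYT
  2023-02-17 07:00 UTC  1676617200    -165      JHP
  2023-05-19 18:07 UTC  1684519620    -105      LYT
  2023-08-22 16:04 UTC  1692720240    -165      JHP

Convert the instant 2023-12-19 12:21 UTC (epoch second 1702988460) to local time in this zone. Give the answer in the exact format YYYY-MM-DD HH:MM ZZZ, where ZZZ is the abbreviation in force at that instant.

Query: 2023-12-19 12:21 UTC
Rule 4/4 (JHP, -02:45): 2023-08-22 16:04 UTC ≤ query < +∞
12·60 + 21 - 165 = 576 min
576 = 0·1440 + 576; 576 = 9·60 + 36 → 09:36, same day
→ 2023-12-19 09:36 JHP

2023-12-19 09:36 JHP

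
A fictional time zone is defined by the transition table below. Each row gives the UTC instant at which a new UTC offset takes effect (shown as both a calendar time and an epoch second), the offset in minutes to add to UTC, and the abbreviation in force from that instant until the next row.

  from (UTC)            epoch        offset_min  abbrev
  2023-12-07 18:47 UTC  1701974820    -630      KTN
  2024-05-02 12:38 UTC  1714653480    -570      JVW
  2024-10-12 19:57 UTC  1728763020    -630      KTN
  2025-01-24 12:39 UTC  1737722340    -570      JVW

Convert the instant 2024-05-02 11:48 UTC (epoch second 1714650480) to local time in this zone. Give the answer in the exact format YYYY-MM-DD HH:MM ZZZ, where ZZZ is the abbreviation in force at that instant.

2024-05-02 01:18 KTN

Query: 2024-05-02 11:48 UTC
Rule 1/4 (KTN, -10:30): 2023-12-07 18:47 UTC ≤ query < 2024-05-02 12:38 UTC
11·60 + 48 - 630 = 78 min
78 = 0·1440 + 78; 78 = 1·60 + 18 → 01:18, same day
→ 2024-05-02 01:18 KTN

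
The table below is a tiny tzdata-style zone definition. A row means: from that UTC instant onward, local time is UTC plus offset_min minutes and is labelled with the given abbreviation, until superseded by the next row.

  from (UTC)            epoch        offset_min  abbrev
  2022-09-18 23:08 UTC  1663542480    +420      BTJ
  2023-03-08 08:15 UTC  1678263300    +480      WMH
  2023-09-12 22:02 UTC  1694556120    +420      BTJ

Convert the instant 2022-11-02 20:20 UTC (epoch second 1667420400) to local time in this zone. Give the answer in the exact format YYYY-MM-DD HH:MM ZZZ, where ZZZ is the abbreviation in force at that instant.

2022-11-03 03:20 BTJ

Query: 2022-11-02 20:20 UTC
Rule 1/3 (BTJ, +07:00): 2022-09-18 23:08 UTC ≤ query < 2023-03-08 08:15 UTC
20·60 + 20 + 420 = 1640 min
1640 = 1·1440 + 200; 200 = 3·60 + 20 → 03:20, 2022-11-02 + 1 day = 2022-11-03
→ 2022-11-03 03:20 BTJ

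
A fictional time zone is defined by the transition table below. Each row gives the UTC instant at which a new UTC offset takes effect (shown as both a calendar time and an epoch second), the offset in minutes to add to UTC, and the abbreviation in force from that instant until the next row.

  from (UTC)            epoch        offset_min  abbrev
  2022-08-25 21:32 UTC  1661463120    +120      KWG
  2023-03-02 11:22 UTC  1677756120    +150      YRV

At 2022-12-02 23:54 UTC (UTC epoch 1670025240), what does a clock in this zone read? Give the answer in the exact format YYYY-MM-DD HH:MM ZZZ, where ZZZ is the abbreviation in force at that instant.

2022-12-03 01:54 KWG

Query: 2022-12-02 23:54 UTC
Rule 1/2 (KWG, +02:00): 2022-08-25 21:32 UTC ≤ query < 2023-03-02 11:22 UTC
23·60 + 54 + 120 = 1554 min
1554 = 1·1440 + 114; 114 = 1·60 + 54 → 01:54, 2022-12-02 + 1 day = 2022-12-03
→ 2022-12-03 01:54 KWG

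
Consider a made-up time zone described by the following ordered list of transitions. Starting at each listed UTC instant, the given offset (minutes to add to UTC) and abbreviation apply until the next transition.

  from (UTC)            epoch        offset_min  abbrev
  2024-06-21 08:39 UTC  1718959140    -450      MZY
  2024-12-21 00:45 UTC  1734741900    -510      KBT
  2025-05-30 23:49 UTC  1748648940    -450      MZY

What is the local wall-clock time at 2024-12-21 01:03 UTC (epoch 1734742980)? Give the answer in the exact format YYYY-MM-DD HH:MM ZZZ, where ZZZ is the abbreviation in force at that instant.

2024-12-20 16:33 KBT

Query: 2024-12-21 01:03 UTC
Rule 2/3 (KBT, -08:30): 2024-12-21 00:45 UTC ≤ query < 2025-05-30 23:49 UTC
1·60 + 3 - 510 = -447 min
-447 = -1·1440 + 993; 993 = 16·60 + 33 → 16:33, 2024-12-21 - 1 day = 2024-12-20
→ 2024-12-20 16:33 KBT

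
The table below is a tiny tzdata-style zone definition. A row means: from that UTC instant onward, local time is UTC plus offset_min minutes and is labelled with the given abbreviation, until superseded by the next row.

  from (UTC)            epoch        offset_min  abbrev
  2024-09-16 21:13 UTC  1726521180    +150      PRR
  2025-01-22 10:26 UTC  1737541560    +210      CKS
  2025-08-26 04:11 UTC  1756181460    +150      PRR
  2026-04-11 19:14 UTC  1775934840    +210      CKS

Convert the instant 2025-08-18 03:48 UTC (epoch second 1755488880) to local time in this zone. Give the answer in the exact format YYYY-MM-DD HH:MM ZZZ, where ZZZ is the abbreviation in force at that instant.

2025-08-18 07:18 CKS

Query: 2025-08-18 03:48 UTC
Rule 2/4 (CKS, +03:30): 2025-01-22 10:26 UTC ≤ query < 2025-08-26 04:11 UTC
3·60 + 48 + 210 = 438 min
438 = 0·1440 + 438; 438 = 7·60 + 18 → 07:18, same day
→ 2025-08-18 07:18 CKS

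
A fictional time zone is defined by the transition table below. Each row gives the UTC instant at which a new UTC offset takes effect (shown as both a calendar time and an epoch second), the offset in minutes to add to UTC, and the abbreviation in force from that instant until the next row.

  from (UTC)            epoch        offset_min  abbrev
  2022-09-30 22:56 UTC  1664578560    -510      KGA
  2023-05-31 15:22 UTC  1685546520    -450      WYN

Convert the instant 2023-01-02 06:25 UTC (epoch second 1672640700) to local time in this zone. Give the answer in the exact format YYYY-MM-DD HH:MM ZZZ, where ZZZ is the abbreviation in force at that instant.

Query: 2023-01-02 06:25 UTC
Rule 1/2 (KGA, -08:30): 2022-09-30 22:56 UTC ≤ query < 2023-05-31 15:22 UTC
6·60 + 25 - 510 = -125 min
-125 = -1·1440 + 1315; 1315 = 21·60 + 55 → 21:55, 2023-01-02 - 1 day = 2023-01-01
→ 2023-01-01 21:55 KGA

2023-01-01 21:55 KGA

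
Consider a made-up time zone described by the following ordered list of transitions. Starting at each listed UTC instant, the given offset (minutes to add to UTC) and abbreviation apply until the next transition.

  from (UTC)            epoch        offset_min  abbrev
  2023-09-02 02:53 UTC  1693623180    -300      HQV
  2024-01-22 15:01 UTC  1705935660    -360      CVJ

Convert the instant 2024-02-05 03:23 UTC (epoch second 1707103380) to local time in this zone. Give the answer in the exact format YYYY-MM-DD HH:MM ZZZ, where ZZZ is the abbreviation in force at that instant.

Query: 2024-02-05 03:23 UTC
Rule 2/2 (CVJ, -06:00): 2024-01-22 15:01 UTC ≤ query < +∞
3·60 + 23 - 360 = -157 min
-157 = -1·1440 + 1283; 1283 = 21·60 + 23 → 21:23, 2024-02-05 - 1 day = 2024-02-04
→ 2024-02-04 21:23 CVJ

2024-02-04 21:23 CVJ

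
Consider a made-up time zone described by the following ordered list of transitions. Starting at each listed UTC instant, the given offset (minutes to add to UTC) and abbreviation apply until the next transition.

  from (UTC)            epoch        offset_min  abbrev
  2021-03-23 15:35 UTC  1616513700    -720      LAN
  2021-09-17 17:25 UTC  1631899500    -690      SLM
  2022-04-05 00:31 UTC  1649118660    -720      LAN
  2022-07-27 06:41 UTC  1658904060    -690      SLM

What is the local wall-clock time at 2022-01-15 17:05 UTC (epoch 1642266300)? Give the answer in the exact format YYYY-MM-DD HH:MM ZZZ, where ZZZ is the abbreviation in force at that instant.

2022-01-15 05:35 SLM

Query: 2022-01-15 17:05 UTC
Rule 2/4 (SLM, -11:30): 2021-09-17 17:25 UTC ≤ query < 2022-04-05 00:31 UTC
17·60 + 5 - 690 = 335 min
335 = 0·1440 + 335; 335 = 5·60 + 35 → 05:35, same day
→ 2022-01-15 05:35 SLM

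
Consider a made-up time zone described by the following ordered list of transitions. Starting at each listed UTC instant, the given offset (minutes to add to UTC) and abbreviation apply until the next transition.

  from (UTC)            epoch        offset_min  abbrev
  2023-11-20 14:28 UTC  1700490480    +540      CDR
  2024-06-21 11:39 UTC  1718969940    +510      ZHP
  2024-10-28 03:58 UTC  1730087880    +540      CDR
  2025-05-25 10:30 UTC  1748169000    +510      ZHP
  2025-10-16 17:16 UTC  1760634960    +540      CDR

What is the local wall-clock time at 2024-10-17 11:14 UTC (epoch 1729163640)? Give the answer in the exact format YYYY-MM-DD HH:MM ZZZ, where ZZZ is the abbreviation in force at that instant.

2024-10-17 19:44 ZHP

Query: 2024-10-17 11:14 UTC
Rule 2/5 (ZHP, +08:30): 2024-06-21 11:39 UTC ≤ query < 2024-10-28 03:58 UTC
11·60 + 14 + 510 = 1184 min
1184 = 0·1440 + 1184; 1184 = 19·60 + 44 → 19:44, same day
→ 2024-10-17 19:44 ZHP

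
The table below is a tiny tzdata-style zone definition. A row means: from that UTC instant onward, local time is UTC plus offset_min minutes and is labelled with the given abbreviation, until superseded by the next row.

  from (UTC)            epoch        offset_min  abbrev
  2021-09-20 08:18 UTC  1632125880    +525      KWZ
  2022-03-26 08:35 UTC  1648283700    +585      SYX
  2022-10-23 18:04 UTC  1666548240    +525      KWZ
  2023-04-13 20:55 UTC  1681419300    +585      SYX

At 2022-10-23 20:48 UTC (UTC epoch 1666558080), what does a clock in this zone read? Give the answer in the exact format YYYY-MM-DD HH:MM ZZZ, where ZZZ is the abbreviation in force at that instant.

2022-10-24 05:33 KWZ

Query: 2022-10-23 20:48 UTC
Rule 3/4 (KWZ, +08:45): 2022-10-23 18:04 UTC ≤ query < 2023-04-13 20:55 UTC
20·60 + 48 + 525 = 1773 min
1773 = 1·1440 + 333; 333 = 5·60 + 33 → 05:33, 2022-10-23 + 1 day = 2022-10-24
→ 2022-10-24 05:33 KWZ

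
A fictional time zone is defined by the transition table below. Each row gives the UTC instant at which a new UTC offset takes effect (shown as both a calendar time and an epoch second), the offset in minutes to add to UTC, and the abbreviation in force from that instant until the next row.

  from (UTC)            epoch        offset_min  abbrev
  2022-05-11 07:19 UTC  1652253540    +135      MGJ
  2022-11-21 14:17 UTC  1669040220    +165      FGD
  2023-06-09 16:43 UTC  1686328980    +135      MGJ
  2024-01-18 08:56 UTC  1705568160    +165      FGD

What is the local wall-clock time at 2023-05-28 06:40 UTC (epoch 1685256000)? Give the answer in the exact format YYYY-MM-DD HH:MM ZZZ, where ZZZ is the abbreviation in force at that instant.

Query: 2023-05-28 06:40 UTC
Rule 2/4 (FGD, +02:45): 2022-11-21 14:17 UTC ≤ query < 2023-06-09 16:43 UTC
6·60 + 40 + 165 = 565 min
565 = 0·1440 + 565; 565 = 9·60 + 25 → 09:25, same day
→ 2023-05-28 09:25 FGD

2023-05-28 09:25 FGD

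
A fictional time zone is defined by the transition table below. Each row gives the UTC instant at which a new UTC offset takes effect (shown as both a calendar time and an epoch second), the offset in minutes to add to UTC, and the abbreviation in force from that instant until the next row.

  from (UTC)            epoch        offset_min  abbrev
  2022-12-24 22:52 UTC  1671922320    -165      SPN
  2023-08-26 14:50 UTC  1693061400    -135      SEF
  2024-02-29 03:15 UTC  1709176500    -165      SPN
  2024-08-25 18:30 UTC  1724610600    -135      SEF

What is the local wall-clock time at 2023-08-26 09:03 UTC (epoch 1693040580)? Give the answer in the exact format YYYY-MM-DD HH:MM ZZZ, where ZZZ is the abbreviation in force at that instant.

2023-08-26 06:18 SPN

Query: 2023-08-26 09:03 UTC
Rule 1/4 (SPN, -02:45): 2022-12-24 22:52 UTC ≤ query < 2023-08-26 14:50 UTC
9·60 + 3 - 165 = 378 min
378 = 0·1440 + 378; 378 = 6·60 + 18 → 06:18, same day
→ 2023-08-26 06:18 SPN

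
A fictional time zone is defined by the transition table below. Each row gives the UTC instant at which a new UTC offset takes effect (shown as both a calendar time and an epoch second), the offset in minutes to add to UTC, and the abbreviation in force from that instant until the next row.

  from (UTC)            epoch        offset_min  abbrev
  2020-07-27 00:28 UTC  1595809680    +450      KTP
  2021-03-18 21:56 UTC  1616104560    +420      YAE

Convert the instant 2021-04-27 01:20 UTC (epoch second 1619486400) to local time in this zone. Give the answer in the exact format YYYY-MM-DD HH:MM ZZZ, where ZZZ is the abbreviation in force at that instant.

2021-04-27 08:20 YAE

Query: 2021-04-27 01:20 UTC
Rule 2/2 (YAE, +07:00): 2021-03-18 21:56 UTC ≤ query < +∞
1·60 + 20 + 420 = 500 min
500 = 0·1440 + 500; 500 = 8·60 + 20 → 08:20, same day
→ 2021-04-27 08:20 YAE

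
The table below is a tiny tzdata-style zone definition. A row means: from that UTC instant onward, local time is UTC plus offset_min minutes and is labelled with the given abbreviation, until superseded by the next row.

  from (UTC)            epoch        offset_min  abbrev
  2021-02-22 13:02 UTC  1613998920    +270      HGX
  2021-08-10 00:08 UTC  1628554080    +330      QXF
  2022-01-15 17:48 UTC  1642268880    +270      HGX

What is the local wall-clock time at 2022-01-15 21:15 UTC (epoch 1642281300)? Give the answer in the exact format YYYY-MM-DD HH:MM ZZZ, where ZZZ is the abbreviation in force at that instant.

2022-01-16 01:45 HGX

Query: 2022-01-15 21:15 UTC
Rule 3/3 (HGX, +04:30): 2022-01-15 17:48 UTC ≤ query < +∞
21·60 + 15 + 270 = 1545 min
1545 = 1·1440 + 105; 105 = 1·60 + 45 → 01:45, 2022-01-15 + 1 day = 2022-01-16
→ 2022-01-16 01:45 HGX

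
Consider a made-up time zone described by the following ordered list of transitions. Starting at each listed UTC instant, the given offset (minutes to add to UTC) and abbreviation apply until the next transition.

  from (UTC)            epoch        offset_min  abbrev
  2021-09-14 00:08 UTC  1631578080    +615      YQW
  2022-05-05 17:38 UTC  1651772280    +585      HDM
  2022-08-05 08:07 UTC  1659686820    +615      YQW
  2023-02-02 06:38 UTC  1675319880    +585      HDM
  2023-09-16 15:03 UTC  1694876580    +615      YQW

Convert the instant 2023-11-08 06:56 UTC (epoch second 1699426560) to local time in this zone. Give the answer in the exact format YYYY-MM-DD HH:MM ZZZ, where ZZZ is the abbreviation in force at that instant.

Query: 2023-11-08 06:56 UTC
Rule 5/5 (YQW, +10:15): 2023-09-16 15:03 UTC ≤ query < +∞
6·60 + 56 + 615 = 1031 min
1031 = 0·1440 + 1031; 1031 = 17·60 + 11 → 17:11, same day
→ 2023-11-08 17:11 YQW

2023-11-08 17:11 YQW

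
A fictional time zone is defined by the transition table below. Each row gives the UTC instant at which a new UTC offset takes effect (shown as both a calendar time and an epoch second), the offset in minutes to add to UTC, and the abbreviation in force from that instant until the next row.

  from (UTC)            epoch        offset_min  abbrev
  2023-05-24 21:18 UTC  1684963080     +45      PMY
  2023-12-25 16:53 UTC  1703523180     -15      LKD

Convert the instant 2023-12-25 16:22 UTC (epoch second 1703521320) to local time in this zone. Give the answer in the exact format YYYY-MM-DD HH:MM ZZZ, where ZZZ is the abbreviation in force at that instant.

Query: 2023-12-25 16:22 UTC
Rule 1/2 (PMY, +00:45): 2023-05-24 21:18 UTC ≤ query < 2023-12-25 16:53 UTC
16·60 + 22 + 45 = 1027 min
1027 = 0·1440 + 1027; 1027 = 17·60 + 7 → 17:07, same day
→ 2023-12-25 17:07 PMY

2023-12-25 17:07 PMY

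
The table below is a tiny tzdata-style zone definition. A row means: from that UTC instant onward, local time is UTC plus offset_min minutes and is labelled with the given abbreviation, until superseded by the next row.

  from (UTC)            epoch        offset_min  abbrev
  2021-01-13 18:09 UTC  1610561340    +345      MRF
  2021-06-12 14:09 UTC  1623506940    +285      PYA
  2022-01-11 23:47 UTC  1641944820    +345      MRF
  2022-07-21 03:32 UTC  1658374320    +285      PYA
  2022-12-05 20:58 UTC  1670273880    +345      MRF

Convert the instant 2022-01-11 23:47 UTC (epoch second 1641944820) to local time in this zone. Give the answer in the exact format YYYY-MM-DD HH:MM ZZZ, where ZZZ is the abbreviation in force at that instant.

Query: 2022-01-11 23:47 UTC
Rule 3/5 (MRF, +05:45): 2022-01-11 23:47 UTC ≤ query < 2022-07-21 03:32 UTC
23·60 + 47 + 345 = 1772 min
1772 = 1·1440 + 332; 332 = 5·60 + 32 → 05:32, 2022-01-11 + 1 day = 2022-01-12
→ 2022-01-12 05:32 MRF

2022-01-12 05:32 MRF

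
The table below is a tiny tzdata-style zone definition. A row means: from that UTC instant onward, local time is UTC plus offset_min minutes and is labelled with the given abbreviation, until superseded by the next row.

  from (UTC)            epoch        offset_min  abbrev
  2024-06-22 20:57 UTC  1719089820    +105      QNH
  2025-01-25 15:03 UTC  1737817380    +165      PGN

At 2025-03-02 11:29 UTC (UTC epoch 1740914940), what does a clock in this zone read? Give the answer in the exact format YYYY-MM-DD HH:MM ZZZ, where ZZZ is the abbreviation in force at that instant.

Query: 2025-03-02 11:29 UTC
Rule 2/2 (PGN, +02:45): 2025-01-25 15:03 UTC ≤ query < +∞
11·60 + 29 + 165 = 854 min
854 = 0·1440 + 854; 854 = 14·60 + 14 → 14:14, same day
→ 2025-03-02 14:14 PGN

2025-03-02 14:14 PGN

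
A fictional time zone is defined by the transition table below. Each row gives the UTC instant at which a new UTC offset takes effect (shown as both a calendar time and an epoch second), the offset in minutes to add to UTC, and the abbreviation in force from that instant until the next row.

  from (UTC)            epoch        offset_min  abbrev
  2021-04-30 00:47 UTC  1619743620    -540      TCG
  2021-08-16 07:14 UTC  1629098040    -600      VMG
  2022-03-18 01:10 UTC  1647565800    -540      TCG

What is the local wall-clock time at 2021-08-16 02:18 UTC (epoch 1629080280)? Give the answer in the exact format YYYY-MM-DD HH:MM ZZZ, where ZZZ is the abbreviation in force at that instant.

2021-08-15 17:18 TCG

Query: 2021-08-16 02:18 UTC
Rule 1/3 (TCG, -09:00): 2021-04-30 00:47 UTC ≤ query < 2021-08-16 07:14 UTC
2·60 + 18 - 540 = -402 min
-402 = -1·1440 + 1038; 1038 = 17·60 + 18 → 17:18, 2021-08-16 - 1 day = 2021-08-15
→ 2021-08-15 17:18 TCG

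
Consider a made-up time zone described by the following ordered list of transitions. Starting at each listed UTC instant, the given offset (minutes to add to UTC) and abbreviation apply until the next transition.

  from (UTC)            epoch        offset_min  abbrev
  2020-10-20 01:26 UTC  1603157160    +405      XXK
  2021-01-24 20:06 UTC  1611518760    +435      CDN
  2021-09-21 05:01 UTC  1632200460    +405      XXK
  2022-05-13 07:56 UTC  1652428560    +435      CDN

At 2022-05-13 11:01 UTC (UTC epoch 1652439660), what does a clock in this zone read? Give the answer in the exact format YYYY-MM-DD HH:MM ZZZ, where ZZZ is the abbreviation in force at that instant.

Query: 2022-05-13 11:01 UTC
Rule 4/4 (CDN, +07:15): 2022-05-13 07:56 UTC ≤ query < +∞
11·60 + 1 + 435 = 1096 min
1096 = 0·1440 + 1096; 1096 = 18·60 + 16 → 18:16, same day
→ 2022-05-13 18:16 CDN

2022-05-13 18:16 CDN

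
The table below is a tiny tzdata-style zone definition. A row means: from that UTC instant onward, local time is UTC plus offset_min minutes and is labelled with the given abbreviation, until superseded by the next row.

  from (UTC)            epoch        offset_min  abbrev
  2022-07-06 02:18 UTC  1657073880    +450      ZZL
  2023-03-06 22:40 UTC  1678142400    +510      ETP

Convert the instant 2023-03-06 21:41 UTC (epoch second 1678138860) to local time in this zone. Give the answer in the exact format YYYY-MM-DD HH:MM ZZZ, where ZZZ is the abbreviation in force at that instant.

2023-03-07 05:11 ZZL

Query: 2023-03-06 21:41 UTC
Rule 1/2 (ZZL, +07:30): 2022-07-06 02:18 UTC ≤ query < 2023-03-06 22:40 UTC
21·60 + 41 + 450 = 1751 min
1751 = 1·1440 + 311; 311 = 5·60 + 11 → 05:11, 2023-03-06 + 1 day = 2023-03-07
→ 2023-03-07 05:11 ZZL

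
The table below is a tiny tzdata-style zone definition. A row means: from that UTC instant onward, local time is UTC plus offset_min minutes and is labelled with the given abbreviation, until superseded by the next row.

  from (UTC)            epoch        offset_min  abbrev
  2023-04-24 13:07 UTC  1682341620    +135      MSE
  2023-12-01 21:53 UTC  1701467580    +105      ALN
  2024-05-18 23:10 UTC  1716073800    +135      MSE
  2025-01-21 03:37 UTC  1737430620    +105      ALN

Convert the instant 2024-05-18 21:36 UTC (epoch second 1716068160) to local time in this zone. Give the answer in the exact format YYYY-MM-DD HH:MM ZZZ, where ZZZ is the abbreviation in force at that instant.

Query: 2024-05-18 21:36 UTC
Rule 2/4 (ALN, +01:45): 2023-12-01 21:53 UTC ≤ query < 2024-05-18 23:10 UTC
21·60 + 36 + 105 = 1401 min
1401 = 0·1440 + 1401; 1401 = 23·60 + 21 → 23:21, same day
→ 2024-05-18 23:21 ALN

2024-05-18 23:21 ALN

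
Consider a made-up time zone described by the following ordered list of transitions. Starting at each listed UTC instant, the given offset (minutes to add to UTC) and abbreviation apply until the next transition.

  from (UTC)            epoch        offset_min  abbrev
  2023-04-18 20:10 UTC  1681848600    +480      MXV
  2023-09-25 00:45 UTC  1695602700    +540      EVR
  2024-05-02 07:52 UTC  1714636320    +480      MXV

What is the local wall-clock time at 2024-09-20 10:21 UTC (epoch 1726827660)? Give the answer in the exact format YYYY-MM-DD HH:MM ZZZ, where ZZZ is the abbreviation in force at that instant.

2024-09-20 18:21 MXV

Query: 2024-09-20 10:21 UTC
Rule 3/3 (MXV, +08:00): 2024-05-02 07:52 UTC ≤ query < +∞
10·60 + 21 + 480 = 1101 min
1101 = 0·1440 + 1101; 1101 = 18·60 + 21 → 18:21, same day
→ 2024-09-20 18:21 MXV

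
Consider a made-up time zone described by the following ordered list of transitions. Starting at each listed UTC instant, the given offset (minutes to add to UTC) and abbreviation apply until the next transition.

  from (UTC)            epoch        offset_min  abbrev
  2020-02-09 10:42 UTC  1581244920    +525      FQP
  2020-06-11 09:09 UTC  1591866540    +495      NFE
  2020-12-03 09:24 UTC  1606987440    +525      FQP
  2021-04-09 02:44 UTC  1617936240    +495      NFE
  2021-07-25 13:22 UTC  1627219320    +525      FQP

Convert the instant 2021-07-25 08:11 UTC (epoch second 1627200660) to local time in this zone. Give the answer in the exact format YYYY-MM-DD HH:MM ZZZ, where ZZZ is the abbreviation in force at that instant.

2021-07-25 16:26 NFE

Query: 2021-07-25 08:11 UTC
Rule 4/5 (NFE, +08:15): 2021-04-09 02:44 UTC ≤ query < 2021-07-25 13:22 UTC
8·60 + 11 + 495 = 986 min
986 = 0·1440 + 986; 986 = 16·60 + 26 → 16:26, same day
→ 2021-07-25 16:26 NFE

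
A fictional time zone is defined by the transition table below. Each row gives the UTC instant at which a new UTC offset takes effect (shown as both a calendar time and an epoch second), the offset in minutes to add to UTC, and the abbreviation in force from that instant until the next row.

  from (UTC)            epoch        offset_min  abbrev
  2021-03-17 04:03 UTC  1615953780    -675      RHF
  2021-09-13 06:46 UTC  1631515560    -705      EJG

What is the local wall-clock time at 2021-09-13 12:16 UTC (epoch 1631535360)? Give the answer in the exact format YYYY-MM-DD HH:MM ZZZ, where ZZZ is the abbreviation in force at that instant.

2021-09-13 00:31 EJG

Query: 2021-09-13 12:16 UTC
Rule 2/2 (EJG, -11:45): 2021-09-13 06:46 UTC ≤ query < +∞
12·60 + 16 - 705 = 31 min
31 = 0·1440 + 31; 31 = 0·60 + 31 → 00:31, same day
→ 2021-09-13 00:31 EJG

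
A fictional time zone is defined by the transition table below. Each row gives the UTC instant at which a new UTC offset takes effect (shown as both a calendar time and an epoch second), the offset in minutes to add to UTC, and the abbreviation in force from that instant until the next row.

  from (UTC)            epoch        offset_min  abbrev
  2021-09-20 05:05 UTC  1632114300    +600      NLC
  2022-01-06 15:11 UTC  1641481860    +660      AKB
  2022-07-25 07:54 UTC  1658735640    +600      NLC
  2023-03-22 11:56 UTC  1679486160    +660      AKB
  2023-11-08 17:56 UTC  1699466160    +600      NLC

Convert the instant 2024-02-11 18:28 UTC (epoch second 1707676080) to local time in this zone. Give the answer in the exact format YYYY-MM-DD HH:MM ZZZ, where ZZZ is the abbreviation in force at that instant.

Query: 2024-02-11 18:28 UTC
Rule 5/5 (NLC, +10:00): 2023-11-08 17:56 UTC ≤ query < +∞
18·60 + 28 + 600 = 1708 min
1708 = 1·1440 + 268; 268 = 4·60 + 28 → 04:28, 2024-02-11 + 1 day = 2024-02-12
→ 2024-02-12 04:28 NLC

2024-02-12 04:28 NLC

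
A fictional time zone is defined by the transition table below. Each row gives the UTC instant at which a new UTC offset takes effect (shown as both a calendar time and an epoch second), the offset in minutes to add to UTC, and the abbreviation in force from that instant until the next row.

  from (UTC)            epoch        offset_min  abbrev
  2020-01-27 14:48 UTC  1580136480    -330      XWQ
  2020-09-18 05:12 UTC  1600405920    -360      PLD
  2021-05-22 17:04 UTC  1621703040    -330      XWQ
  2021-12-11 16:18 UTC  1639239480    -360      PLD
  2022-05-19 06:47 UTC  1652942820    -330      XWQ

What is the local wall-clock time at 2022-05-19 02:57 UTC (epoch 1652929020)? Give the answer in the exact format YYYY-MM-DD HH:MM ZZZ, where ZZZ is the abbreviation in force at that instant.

2022-05-18 20:57 PLD

Query: 2022-05-19 02:57 UTC
Rule 4/5 (PLD, -06:00): 2021-12-11 16:18 UTC ≤ query < 2022-05-19 06:47 UTC
2·60 + 57 - 360 = -183 min
-183 = -1·1440 + 1257; 1257 = 20·60 + 57 → 20:57, 2022-05-19 - 1 day = 2022-05-18
→ 2022-05-18 20:57 PLD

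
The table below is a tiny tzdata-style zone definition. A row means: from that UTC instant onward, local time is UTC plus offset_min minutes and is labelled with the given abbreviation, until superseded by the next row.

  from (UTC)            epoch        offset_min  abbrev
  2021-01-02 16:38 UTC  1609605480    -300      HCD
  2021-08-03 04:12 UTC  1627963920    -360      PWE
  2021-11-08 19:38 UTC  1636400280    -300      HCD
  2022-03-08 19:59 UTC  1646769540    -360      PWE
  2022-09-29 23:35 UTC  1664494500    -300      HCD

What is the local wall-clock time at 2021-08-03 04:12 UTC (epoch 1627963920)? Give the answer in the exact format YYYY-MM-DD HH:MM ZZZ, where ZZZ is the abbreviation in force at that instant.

2021-08-02 22:12 PWE

Query: 2021-08-03 04:12 UTC
Rule 2/5 (PWE, -06:00): 2021-08-03 04:12 UTC ≤ query < 2021-11-08 19:38 UTC
4·60 + 12 - 360 = -108 min
-108 = -1·1440 + 1332; 1332 = 22·60 + 12 → 22:12, 2021-08-03 - 1 day = 2021-08-02
→ 2021-08-02 22:12 PWE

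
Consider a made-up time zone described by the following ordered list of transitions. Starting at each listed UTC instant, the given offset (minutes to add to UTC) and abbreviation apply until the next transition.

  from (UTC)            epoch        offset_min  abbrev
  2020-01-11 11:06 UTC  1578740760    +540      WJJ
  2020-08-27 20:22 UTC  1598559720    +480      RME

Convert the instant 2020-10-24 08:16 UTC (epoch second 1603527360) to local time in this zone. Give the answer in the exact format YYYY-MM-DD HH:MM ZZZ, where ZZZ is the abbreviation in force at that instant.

Query: 2020-10-24 08:16 UTC
Rule 2/2 (RME, +08:00): 2020-08-27 20:22 UTC ≤ query < +∞
8·60 + 16 + 480 = 976 min
976 = 0·1440 + 976; 976 = 16·60 + 16 → 16:16, same day
→ 2020-10-24 16:16 RME

2020-10-24 16:16 RME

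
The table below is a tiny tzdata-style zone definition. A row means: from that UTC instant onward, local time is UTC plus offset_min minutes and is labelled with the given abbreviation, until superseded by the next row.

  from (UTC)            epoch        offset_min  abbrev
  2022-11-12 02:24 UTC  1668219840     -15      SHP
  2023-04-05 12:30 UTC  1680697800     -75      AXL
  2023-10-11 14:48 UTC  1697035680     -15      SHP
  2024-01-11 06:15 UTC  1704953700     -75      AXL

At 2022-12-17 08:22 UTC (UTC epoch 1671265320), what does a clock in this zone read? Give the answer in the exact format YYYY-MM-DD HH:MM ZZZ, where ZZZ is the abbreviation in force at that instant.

Query: 2022-12-17 08:22 UTC
Rule 1/4 (SHP, -00:15): 2022-11-12 02:24 UTC ≤ query < 2023-04-05 12:30 UTC
8·60 + 22 - 15 = 487 min
487 = 0·1440 + 487; 487 = 8·60 + 7 → 08:07, same day
→ 2022-12-17 08:07 SHP

2022-12-17 08:07 SHP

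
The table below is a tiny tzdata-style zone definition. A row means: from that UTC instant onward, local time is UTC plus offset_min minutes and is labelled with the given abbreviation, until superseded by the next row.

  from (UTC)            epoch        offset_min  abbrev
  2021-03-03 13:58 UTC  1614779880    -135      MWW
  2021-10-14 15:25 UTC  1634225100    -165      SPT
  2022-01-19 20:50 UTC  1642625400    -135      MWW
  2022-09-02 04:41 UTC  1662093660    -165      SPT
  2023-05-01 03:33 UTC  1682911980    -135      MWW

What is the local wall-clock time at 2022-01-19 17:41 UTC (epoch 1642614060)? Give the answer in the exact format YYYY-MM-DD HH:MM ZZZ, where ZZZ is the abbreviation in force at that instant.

Query: 2022-01-19 17:41 UTC
Rule 2/5 (SPT, -02:45): 2021-10-14 15:25 UTC ≤ query < 2022-01-19 20:50 UTC
17·60 + 41 - 165 = 896 min
896 = 0·1440 + 896; 896 = 14·60 + 56 → 14:56, same day
→ 2022-01-19 14:56 SPT

2022-01-19 14:56 SPT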